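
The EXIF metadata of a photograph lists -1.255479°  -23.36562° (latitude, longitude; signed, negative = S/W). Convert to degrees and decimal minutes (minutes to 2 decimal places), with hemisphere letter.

1° 15.33′ S, 23° 21.94′ W

Latitude is negative → S; |value| = 1.255479
Lat: minutes = (1.255479 − 1) × 60 = 15.3287
Longitude is negative → W; |value| = 23.365620
λ: minutes = (23.365620 − 23) × 60 = 21.9372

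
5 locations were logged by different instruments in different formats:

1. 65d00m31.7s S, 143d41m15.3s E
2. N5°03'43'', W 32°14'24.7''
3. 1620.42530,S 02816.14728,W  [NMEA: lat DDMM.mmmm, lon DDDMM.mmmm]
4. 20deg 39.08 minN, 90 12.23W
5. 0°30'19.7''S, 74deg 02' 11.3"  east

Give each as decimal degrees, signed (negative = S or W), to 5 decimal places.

Point 1:
  φ: 65 + 0/60 + 31.7/3600 = 65.008806
  S ⇒ negate
  λ: 143° + 41/60 + 15.3/3600 = 143 + 0.683333 + 0.004250 = 143.687583
  E ⇒ keep positive
Point 2:
  φ: 5° + 3/60 + 43/3600 = 5 + 0.050000 + 0.011944 = 5.061944
  N ⇒ keep positive
  λ: 32° + 14/60 + 24.7/3600 = 32 + 0.233333 + 0.006861 = 32.240194
  W → negative
Point 3:
  Lat: split at 2 digits → 16° and 20.4253′; 16 + 20.4253/60 = 16.340422
  hemisphere S, so the sign is −
  Longitude: degrees = first 3 digits = 28, minutes = 16.14728; 28 + 16.14728/60 = 28.269121
  hemisphere W, so the sign is −
Point 4:
  Latitude: 39.08′ = 0.651333°; total 20.651333
  N → positive
  Lon: 90 + 12.23/60 = 90.203833
  W ⇒ negate
Point 5:
  Latitude: 0 + 30/60 + 19.7/3600 = 0.505472
  S ⇒ negate
  Lon: 74 + 2/60 + 11.3/3600 = 74.036472
  E → positive

1. -65.00881, 143.68758
2. 5.06194, -32.24019
3. -16.34042, -28.26912
4. 20.65133, -90.20383
5. -0.50547, 74.03647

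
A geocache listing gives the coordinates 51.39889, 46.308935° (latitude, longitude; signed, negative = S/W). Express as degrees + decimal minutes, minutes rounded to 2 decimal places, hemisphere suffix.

51° 23.93′ N, 46° 18.54′ E

Latitude: 51° + 0.398890 × 60 = 51° 23.9334′
Longitude: 46° + 0.308935 × 60 = 46° 18.5361′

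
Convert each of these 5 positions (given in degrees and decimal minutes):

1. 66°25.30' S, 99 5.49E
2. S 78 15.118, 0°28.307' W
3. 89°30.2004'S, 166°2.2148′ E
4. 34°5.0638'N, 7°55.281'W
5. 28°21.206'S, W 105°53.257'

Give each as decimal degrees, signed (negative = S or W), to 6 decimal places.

Point 1:
  Lat: 25.3′ = 0.421667°; total 66.4216667
  S ⇒ negate
  Longitude: 5.49′ = 0.091500°; total 99.0915000
  E ⇒ keep positive
Point 2:
  Latitude: 78 + 15.118/60 = 78.2519667
  S ⇒ negate
  λ: 0 + 28.307/60 = 0.4717833
  hemisphere W, so the sign is −
Point 3:
  φ: 30.2004′ = 0.503340°; total 89.5033400
  S ⇒ negate
  λ: 2.2148′ = 0.036913°; total 166.0369133
  E ⇒ keep positive
Point 4:
  Latitude: 34 + 5.0638/60 = 34.0843967
  N → positive
  Longitude: 7 + 55.281/60 = 7.9213500
  W → negative
Point 5:
  φ: 21.206′ = 0.353433°; total 28.3534333
  S ⇒ negate
  Longitude: 105 + 53.257/60 = 105.8876167
  W → negative

1. -66.421667, 99.091500
2. -78.251967, -0.471783
3. -89.503340, 166.036913
4. 34.084397, -7.921350
5. -28.353433, -105.887617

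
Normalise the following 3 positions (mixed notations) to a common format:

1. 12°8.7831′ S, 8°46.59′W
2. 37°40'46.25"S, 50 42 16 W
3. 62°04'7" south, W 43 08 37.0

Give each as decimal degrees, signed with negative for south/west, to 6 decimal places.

1. -12.146385, -8.776500
2. -37.679514, -50.704444
3. -62.068611, -43.143611

Point 1:
  Latitude: 12 + 8.7831/60 = 12.1463850
  S → negative
  Lon: 8 + 46.59/60 = 8.7765000
  W → negative
Point 2:
  Lat: 37 + 40/60 + 46.25/3600 = 37.6795139
  S ⇒ negate
  Longitude: 50 + 42/60 + 16/3600 = 50.7044444
  hemisphere W, so the sign is −
Point 3:
  φ: 62° + 4/60 + 7/3600 = 62 + 0.066667 + 0.001944 = 62.0686111
  hemisphere S, so the sign is −
  λ: 43 + 8/60 + 37/3600 = 43.1436111
  hemisphere W, so the sign is −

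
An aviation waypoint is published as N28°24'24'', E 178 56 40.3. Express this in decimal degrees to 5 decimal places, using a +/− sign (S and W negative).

Latitude: 28° + 24/60 + 24/3600 = 28 + 0.400000 + 0.006667 = 28.406667
N → positive
Lon: 56′ + 40.3″ = 56.67167′; 178 + 56.67167/60 = 178.944528
E → positive

28.40667, 178.94453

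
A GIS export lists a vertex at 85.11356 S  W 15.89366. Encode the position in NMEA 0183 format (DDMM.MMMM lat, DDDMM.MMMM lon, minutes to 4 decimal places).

8506.8136,S / 01553.6196,W

Latitude: 85° + 0.113560 × 60 = 85° 6.813600′
Longitude: minutes = (15.893660 − 15) × 60 = 53.619600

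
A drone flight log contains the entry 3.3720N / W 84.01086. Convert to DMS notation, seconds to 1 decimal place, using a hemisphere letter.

Lat: 0.372000° → 22.32000′; 0.32000 × 60 = 19.200″
λ: 0.010860° → 0.65160′; 0.65160 × 60 = 39.096″

3°22′19.2″ N, 84°00′39.1″ W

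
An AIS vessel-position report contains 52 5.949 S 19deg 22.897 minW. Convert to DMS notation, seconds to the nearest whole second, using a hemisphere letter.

φ: 5.94900′ → 5′ and 0.94900 × 60 = 56.94″
Longitude: fractional minutes 0.89700 × 60 = 53.82″

52°05′57″ S, 19°22′54″ W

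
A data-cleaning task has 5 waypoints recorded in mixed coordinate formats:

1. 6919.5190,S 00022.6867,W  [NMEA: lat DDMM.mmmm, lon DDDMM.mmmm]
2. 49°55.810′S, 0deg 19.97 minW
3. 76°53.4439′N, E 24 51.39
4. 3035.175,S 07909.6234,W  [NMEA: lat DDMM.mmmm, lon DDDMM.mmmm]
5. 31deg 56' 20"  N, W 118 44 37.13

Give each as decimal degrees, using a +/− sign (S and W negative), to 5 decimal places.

Point 1:
  Latitude: degrees = first 2 digits = 69, minutes = 19.519; 69 + 19.519/60 = 69.325317
  S ⇒ negate
  λ: split at 3 digits → 000° and 22.6867′; 0 + 22.6867/60 = 0.378112
  W ⇒ negate
Point 2:
  Latitude: 55.81′ = 0.930167°; total 49.930167
  S ⇒ negate
  Longitude: 0 + 19.97/60 = 0.332833
  W → negative
Point 3:
  Lat: 76 + 53.4439/60 = 76.890732
  N ⇒ keep positive
  Lon: 24 + 51.39/60 = 24.856500
  E ⇒ keep positive
Point 4:
  Latitude: degrees = first 2 digits = 30, minutes = 35.175; 30 + 35.175/60 = 30.586250
  S → negative
  Longitude: degrees = first 3 digits = 79, minutes = 9.6234; 79 + 9.6234/60 = 79.160390
  W → negative
Point 5:
  Latitude: 31° + 56/60 + 20/3600 = 31 + 0.933333 + 0.005556 = 31.938889
  N → positive
  Lon: 118 + 44/60 + 37.13/3600 = 118.743647
  W → negative

1. -69.32532, -0.37811
2. -49.93017, -0.33283
3. 76.89073, 24.85650
4. -30.58625, -79.16039
5. 31.93889, -118.74365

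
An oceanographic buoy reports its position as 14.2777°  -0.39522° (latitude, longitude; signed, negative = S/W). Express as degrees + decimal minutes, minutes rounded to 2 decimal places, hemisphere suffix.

Latitude: minutes = (14.277700 − 14) × 60 = 16.6620
Longitude is negative → W; |value| = 0.395220
Lon: fractional part 0.395220 → 23.7132 minutes

14° 16.66′ N, 0° 23.71′ W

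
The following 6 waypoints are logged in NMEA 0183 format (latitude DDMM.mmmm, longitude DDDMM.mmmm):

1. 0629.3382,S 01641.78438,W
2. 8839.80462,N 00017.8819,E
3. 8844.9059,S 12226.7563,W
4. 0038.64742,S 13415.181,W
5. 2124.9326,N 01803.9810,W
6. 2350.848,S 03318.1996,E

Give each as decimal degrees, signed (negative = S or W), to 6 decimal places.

1. -6.488970, -16.696406
2. 88.663410, 0.298032
3. -88.748432, -122.445938
4. -0.644124, -134.253017
5. 21.415543, -18.066350
6. -23.847467, 33.303327

Point 1:
  Lat: degrees = first 2 digits = 6, minutes = 29.3382; 6 + 29.3382/60 = 6.4889700
  S → negative
  Longitude: degrees = first 3 digits = 16, minutes = 41.78438; 16 + 41.78438/60 = 16.6964063
  W ⇒ negate
Point 2:
  Lat: degrees = first 2 digits = 88, minutes = 39.80462; 88 + 39.80462/60 = 88.6634103
  N ⇒ keep positive
  Longitude: degrees = first 3 digits = 0, minutes = 17.8819; 0 + 17.8819/60 = 0.2980317
  E → positive
Point 3:
  φ: split at 2 digits → 88° and 44.9059′; 88 + 44.9059/60 = 88.7484317
  hemisphere S, so the sign is −
  λ: split at 3 digits → 122° and 26.7563′; 122 + 26.7563/60 = 122.4459383
  W → negative
Point 4:
  φ: split at 2 digits → 00° and 38.64742′; 0 + 38.64742/60 = 0.6441237
  S → negative
  λ: split at 3 digits → 134° and 15.181′; 134 + 15.181/60 = 134.2530167
  W ⇒ negate
Point 5:
  Lat: degrees = first 2 digits = 21, minutes = 24.9326; 21 + 24.9326/60 = 21.4155433
  N → positive
  Lon: degrees = first 3 digits = 18, minutes = 3.981; 18 + 3.981/60 = 18.0663500
  hemisphere W, so the sign is −
Point 6:
  Lat: degrees = first 2 digits = 23, minutes = 50.848; 23 + 50.848/60 = 23.8474667
  S ⇒ negate
  Lon: split at 3 digits → 033° and 18.1996′; 33 + 18.1996/60 = 33.3033267
  E ⇒ keep positive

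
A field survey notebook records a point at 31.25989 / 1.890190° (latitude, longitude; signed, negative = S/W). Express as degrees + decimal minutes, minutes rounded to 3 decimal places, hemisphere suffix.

Lat: fractional part 0.259890 → 15.59340 minutes
λ: fractional part 0.890190 → 53.41140 minutes

31° 15.593′ N, 1° 53.411′ E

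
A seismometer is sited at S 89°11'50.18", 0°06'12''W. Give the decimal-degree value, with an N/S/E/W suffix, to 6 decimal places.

89.197272° S, 0.103333° W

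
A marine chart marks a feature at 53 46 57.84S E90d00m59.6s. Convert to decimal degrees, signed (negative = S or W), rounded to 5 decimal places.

-53.78273, 90.01656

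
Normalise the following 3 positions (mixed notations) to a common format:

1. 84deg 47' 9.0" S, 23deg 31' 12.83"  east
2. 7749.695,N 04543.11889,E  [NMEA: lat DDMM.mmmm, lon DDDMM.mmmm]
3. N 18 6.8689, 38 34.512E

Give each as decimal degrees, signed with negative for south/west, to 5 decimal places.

1. -84.78583, 23.52023
2. 77.82825, 45.71865
3. 18.11448, 38.57520

Point 1:
  Lat: 84° + 47/60 + 9/3600 = 84 + 0.783333 + 0.002500 = 84.785833
  S → negative
  Lon: 23° + 31/60 + 12.83/3600 = 23 + 0.516667 + 0.003564 = 23.520231
  E ⇒ keep positive
Point 2:
  Lat: split at 2 digits → 77° and 49.695′; 77 + 49.695/60 = 77.828250
  N → positive
  Lon: split at 3 digits → 045° and 43.11889′; 45 + 43.11889/60 = 45.718648
  E → positive
Point 3:
  Latitude: 6.8689′ = 0.114482°; total 18.114482
  N ⇒ keep positive
  Lon: 38 + 34.512/60 = 38.575200
  E → positive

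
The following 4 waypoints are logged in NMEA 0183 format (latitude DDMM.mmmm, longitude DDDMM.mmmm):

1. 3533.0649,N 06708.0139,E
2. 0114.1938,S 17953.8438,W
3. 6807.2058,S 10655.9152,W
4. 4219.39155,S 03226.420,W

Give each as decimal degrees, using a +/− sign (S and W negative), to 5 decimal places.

Point 1:
  Latitude: split at 2 digits → 35° and 33.0649′; 35 + 33.0649/60 = 35.551082
  N ⇒ keep positive
  Lon: split at 3 digits → 067° and 8.0139′; 67 + 8.0139/60 = 67.133565
  E ⇒ keep positive
Point 2:
  Latitude: degrees = first 2 digits = 1, minutes = 14.1938; 1 + 14.1938/60 = 1.236563
  S ⇒ negate
  Lon: split at 3 digits → 179° and 53.8438′; 179 + 53.8438/60 = 179.897397
  W ⇒ negate
Point 3:
  φ: degrees = first 2 digits = 68, minutes = 7.2058; 68 + 7.2058/60 = 68.120097
  S → negative
  λ: split at 3 digits → 106° and 55.9152′; 106 + 55.9152/60 = 106.931920
  hemisphere W, so the sign is −
Point 4:
  Latitude: split at 2 digits → 42° and 19.39155′; 42 + 19.39155/60 = 42.323193
  S ⇒ negate
  λ: degrees = first 3 digits = 32, minutes = 26.42; 32 + 26.42/60 = 32.440333
  W → negative

1. 35.55108, 67.13357
2. -1.23656, -179.89740
3. -68.12010, -106.93192
4. -42.32319, -32.44033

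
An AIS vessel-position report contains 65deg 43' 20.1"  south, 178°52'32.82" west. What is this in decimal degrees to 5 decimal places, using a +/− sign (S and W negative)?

φ: 43′ + 20.1″ = 43.33500′; 65 + 43.33500/60 = 65.722250
hemisphere S, so the sign is −
Longitude: 52′ + 32.82″ = 52.54700′; 178 + 52.54700/60 = 178.875783
hemisphere W, so the sign is −

-65.72225, -178.87578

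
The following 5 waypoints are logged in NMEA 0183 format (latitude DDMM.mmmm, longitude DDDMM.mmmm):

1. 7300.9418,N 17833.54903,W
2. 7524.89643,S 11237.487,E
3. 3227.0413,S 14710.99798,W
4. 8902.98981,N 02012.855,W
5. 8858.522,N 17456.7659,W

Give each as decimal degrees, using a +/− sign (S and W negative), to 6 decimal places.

1. 73.015697, -178.559151
2. -75.414941, 112.624783
3. -32.450688, -147.183300
4. 89.049830, -20.214250
5. 88.975367, -174.946098

Point 1:
  Lat: degrees = first 2 digits = 73, minutes = 0.9418; 73 + 0.9418/60 = 73.0156967
  N ⇒ keep positive
  λ: degrees = first 3 digits = 178, minutes = 33.54903; 178 + 33.54903/60 = 178.5591505
  hemisphere W, so the sign is −
Point 2:
  Latitude: split at 2 digits → 75° and 24.89643′; 75 + 24.89643/60 = 75.4149405
  S → negative
  Lon: split at 3 digits → 112° and 37.487′; 112 + 37.487/60 = 112.6247833
  E ⇒ keep positive
Point 3:
  Lat: split at 2 digits → 32° and 27.0413′; 32 + 27.0413/60 = 32.4506883
  S → negative
  λ: split at 3 digits → 147° and 10.99798′; 147 + 10.99798/60 = 147.1832997
  hemisphere W, so the sign is −
Point 4:
  Lat: split at 2 digits → 89° and 2.98981′; 89 + 2.98981/60 = 89.0498302
  N → positive
  Longitude: degrees = first 3 digits = 20, minutes = 12.855; 20 + 12.855/60 = 20.2142500
  W → negative
Point 5:
  Lat: degrees = first 2 digits = 88, minutes = 58.522; 88 + 58.522/60 = 88.9753667
  N ⇒ keep positive
  Longitude: degrees = first 3 digits = 174, minutes = 56.7659; 174 + 56.7659/60 = 174.9460983
  hemisphere W, so the sign is −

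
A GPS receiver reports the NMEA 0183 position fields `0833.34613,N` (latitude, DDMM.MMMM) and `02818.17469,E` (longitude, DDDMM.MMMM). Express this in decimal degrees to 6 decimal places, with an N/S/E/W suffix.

Lat: degrees = first 2 digits = 8, minutes = 33.34613; 8 + 33.34613/60 = 8.5557688
Longitude: split at 3 digits → 028° and 18.17469′; 28 + 18.17469/60 = 28.3029115

8.555769° N, 28.302912° E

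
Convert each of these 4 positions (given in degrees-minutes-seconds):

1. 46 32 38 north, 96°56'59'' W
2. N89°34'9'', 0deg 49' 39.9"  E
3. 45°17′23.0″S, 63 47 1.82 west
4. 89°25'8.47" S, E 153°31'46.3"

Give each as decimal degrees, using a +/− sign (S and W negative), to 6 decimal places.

1. 46.543889, -96.949722
2. 89.569167, 0.827750
3. -45.289722, -63.783839
4. -89.419019, 153.529528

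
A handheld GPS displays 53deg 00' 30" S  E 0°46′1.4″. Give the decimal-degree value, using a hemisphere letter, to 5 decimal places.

53.00833° S, 0.76706° E

φ: 53° + 0/60 + 30/3600 = 53 + 0.000000 + 0.008333 = 53.008333
Lon: 0° + 46/60 + 1.4/3600 = 0 + 0.766667 + 0.000389 = 0.767056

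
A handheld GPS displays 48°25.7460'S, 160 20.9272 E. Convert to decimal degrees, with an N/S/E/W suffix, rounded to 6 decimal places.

Latitude: 25.746′ = 0.429100°; total 48.4291000
Longitude: 20.9272′ = 0.348787°; total 160.3487867

48.429100° S, 160.348787° E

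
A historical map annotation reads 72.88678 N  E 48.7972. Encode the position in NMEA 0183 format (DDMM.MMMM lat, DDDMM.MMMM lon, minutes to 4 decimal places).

7253.2068,N / 04847.8320,E

Latitude: minutes = (72.886780 − 72) × 60 = 53.206800
Longitude: minutes = (48.797200 − 48) × 60 = 47.832000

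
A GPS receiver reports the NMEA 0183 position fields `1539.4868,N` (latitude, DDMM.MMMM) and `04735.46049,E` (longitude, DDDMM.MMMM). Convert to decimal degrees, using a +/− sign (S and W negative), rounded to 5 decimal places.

15.65811, 47.59101

φ: degrees = first 2 digits = 15, minutes = 39.4868; 15 + 39.4868/60 = 15.658113
N → positive
Longitude: degrees = first 3 digits = 47, minutes = 35.46049; 47 + 35.46049/60 = 47.591008
E → positive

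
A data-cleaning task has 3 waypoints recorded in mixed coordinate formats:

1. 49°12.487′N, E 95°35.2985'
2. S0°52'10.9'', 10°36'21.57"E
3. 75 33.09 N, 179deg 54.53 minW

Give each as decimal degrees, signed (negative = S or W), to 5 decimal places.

1. 49.20812, 95.58831
2. -0.86969, 10.60599
3. 75.55150, -179.90883

Point 1:
  Latitude: 12.487′ = 0.208117°; total 49.208117
  N ⇒ keep positive
  Lon: 95 + 35.2985/60 = 95.588308
  E ⇒ keep positive
Point 2:
  Lat: 0° + 52/60 + 10.9/3600 = 0 + 0.866667 + 0.003028 = 0.869694
  hemisphere S, so the sign is −
  Longitude: 10° + 36/60 + 21.57/3600 = 10 + 0.600000 + 0.005992 = 10.605992
  E ⇒ keep positive
Point 3:
  Latitude: 75 + 33.09/60 = 75.551500
  N → positive
  Longitude: 54.53′ = 0.908833°; total 179.908833
  W ⇒ negate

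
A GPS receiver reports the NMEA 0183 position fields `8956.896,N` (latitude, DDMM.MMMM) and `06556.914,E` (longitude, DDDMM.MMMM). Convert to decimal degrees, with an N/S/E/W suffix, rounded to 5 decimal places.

89.94827° N, 65.94857° E

Latitude: split at 2 digits → 89° and 56.896′; 89 + 56.896/60 = 89.948267
λ: split at 3 digits → 065° and 56.914′; 65 + 56.914/60 = 65.948567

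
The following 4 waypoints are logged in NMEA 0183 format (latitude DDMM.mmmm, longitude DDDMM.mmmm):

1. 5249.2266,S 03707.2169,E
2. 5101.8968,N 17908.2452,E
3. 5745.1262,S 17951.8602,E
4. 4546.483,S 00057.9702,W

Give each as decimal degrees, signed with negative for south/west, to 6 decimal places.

Point 1:
  Latitude: degrees = first 2 digits = 52, minutes = 49.2266; 52 + 49.2266/60 = 52.8204433
  S → negative
  λ: split at 3 digits → 037° and 7.2169′; 37 + 7.2169/60 = 37.1202817
  E → positive
Point 2:
  Latitude: split at 2 digits → 51° and 1.8968′; 51 + 1.8968/60 = 51.0316133
  N → positive
  λ: split at 3 digits → 179° and 8.2452′; 179 + 8.2452/60 = 179.1374200
  E ⇒ keep positive
Point 3:
  φ: degrees = first 2 digits = 57, minutes = 45.1262; 57 + 45.1262/60 = 57.7521033
  hemisphere S, so the sign is −
  Longitude: degrees = first 3 digits = 179, minutes = 51.8602; 179 + 51.8602/60 = 179.8643367
  E → positive
Point 4:
  φ: split at 2 digits → 45° and 46.483′; 45 + 46.483/60 = 45.7747167
  S ⇒ negate
  λ: degrees = first 3 digits = 0, minutes = 57.9702; 0 + 57.9702/60 = 0.9661700
  W ⇒ negate

1. -52.820443, 37.120282
2. 51.031613, 179.137420
3. -57.752103, 179.864337
4. -45.774717, -0.966170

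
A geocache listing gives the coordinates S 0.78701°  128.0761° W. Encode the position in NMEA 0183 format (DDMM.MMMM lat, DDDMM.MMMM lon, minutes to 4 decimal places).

Latitude: fractional part 0.787010 → 47.220600 minutes
Lon: minutes = (128.076100 − 128) × 60 = 4.566000

0047.2206,S / 12804.5660,W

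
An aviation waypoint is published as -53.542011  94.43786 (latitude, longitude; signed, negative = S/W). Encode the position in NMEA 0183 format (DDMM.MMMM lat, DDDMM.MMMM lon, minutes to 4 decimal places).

Latitude is negative → S; |value| = 53.542011
Lat: minutes = (53.542011 − 53) × 60 = 32.520660
λ: fractional part 0.437860 → 26.271600 minutes

5332.5207,S / 09426.2716,E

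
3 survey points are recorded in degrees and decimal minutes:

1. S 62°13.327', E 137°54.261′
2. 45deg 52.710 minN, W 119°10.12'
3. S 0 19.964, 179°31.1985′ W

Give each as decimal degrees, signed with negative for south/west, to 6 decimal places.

1. -62.222117, 137.904350
2. 45.878500, -119.168667
3. -0.332733, -179.519975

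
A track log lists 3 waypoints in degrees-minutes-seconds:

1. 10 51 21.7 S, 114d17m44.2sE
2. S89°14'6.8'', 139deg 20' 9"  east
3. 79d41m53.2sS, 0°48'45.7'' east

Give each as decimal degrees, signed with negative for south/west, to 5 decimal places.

Point 1:
  Latitude: 51′ + 21.7″ = 51.36167′; 10 + 51.36167/60 = 10.856028
  hemisphere S, so the sign is −
  Lon: 17′ + 44.2″ = 17.73667′; 114 + 17.73667/60 = 114.295611
  E ⇒ keep positive
Point 2:
  φ: 14′ + 6.8″ = 14.11333′; 89 + 14.11333/60 = 89.235222
  S ⇒ negate
  Lon: 20′ + 9″ = 20.15000′; 139 + 20.15000/60 = 139.335833
  E ⇒ keep positive
Point 3:
  φ: 79 + 41/60 + 53.2/3600 = 79.698111
  hemisphere S, so the sign is −
  λ: 0° + 48/60 + 45.7/3600 = 0 + 0.800000 + 0.012694 = 0.812694
  E ⇒ keep positive

1. -10.85603, 114.29561
2. -89.23522, 139.33583
3. -79.69811, 0.81269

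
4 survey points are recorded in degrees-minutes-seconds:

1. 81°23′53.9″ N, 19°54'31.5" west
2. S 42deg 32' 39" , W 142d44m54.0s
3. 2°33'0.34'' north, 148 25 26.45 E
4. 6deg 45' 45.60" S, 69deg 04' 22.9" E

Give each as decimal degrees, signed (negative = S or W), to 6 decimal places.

Point 1:
  φ: 81° + 23/60 + 53.9/3600 = 81 + 0.383333 + 0.014972 = 81.3983056
  N → positive
  Longitude: 19 + 54/60 + 31.5/3600 = 19.9087500
  hemisphere W, so the sign is −
Point 2:
  Lat: 42 + 32/60 + 39/3600 = 42.5441667
  S → negative
  Longitude: 142° + 44/60 + 54/3600 = 142 + 0.733333 + 0.015000 = 142.7483333
  hemisphere W, so the sign is −
Point 3:
  Latitude: 33′ + 0.34″ = 33.00567′; 2 + 33.00567/60 = 2.5500944
  N ⇒ keep positive
  Longitude: 148 + 25/60 + 26.45/3600 = 148.4240139
  E → positive
Point 4:
  φ: 6° + 45/60 + 45.6/3600 = 6 + 0.750000 + 0.012667 = 6.7626667
  S ⇒ negate
  Longitude: 69° + 4/60 + 22.9/3600 = 69 + 0.066667 + 0.006361 = 69.0730278
  E → positive

1. 81.398306, -19.908750
2. -42.544167, -142.748333
3. 2.550094, 148.424014
4. -6.762667, 69.073028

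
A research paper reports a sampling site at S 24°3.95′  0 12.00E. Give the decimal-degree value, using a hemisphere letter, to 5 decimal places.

24.06583° S, 0.20000° E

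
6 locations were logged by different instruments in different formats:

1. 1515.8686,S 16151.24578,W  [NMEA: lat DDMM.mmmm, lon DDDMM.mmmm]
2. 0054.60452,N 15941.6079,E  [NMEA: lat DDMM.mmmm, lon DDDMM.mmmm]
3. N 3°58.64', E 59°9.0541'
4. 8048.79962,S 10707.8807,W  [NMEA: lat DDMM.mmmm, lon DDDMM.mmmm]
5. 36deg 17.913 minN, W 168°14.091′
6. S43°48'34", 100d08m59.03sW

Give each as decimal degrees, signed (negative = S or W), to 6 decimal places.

Point 1:
  Latitude: degrees = first 2 digits = 15, minutes = 15.8686; 15 + 15.8686/60 = 15.2644767
  S ⇒ negate
  λ: split at 3 digits → 161° and 51.24578′; 161 + 51.24578/60 = 161.8540963
  W ⇒ negate
Point 2:
  Lat: split at 2 digits → 00° and 54.60452′; 0 + 54.60452/60 = 0.9100753
  N ⇒ keep positive
  λ: degrees = first 3 digits = 159, minutes = 41.6079; 159 + 41.6079/60 = 159.6934650
  E ⇒ keep positive
Point 3:
  φ: 3 + 58.64/60 = 3.9773333
  N ⇒ keep positive
  Lon: 9.0541′ = 0.150902°; total 59.1509017
  E → positive
Point 4:
  φ: split at 2 digits → 80° and 48.79962′; 80 + 48.79962/60 = 80.8133270
  hemisphere S, so the sign is −
  λ: split at 3 digits → 107° and 7.8807′; 107 + 7.8807/60 = 107.1313450
  W ⇒ negate
Point 5:
  Lat: 36 + 17.913/60 = 36.2985500
  N ⇒ keep positive
  λ: 14.091′ = 0.234850°; total 168.2348500
  W ⇒ negate
Point 6:
  φ: 43 + 48/60 + 34/3600 = 43.8094444
  S ⇒ negate
  Lon: 100 + 8/60 + 59.03/3600 = 100.1497306
  W ⇒ negate

1. -15.264477, -161.854096
2. 0.910075, 159.693465
3. 3.977333, 59.150902
4. -80.813327, -107.131345
5. 36.298550, -168.234850
6. -43.809444, -100.149731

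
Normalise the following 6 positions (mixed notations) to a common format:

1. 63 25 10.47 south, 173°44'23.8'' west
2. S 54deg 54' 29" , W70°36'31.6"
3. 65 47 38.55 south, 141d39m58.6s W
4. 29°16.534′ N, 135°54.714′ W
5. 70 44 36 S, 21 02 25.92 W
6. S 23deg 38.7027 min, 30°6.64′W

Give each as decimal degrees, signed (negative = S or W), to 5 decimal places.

Point 1:
  φ: 63 + 25/60 + 10.47/3600 = 63.419575
  S ⇒ negate
  Longitude: 173 + 44/60 + 23.8/3600 = 173.739944
  W → negative
Point 2:
  Latitude: 54′ + 29″ = 54.48333′; 54 + 54.48333/60 = 54.908056
  S ⇒ negate
  λ: 70° + 36/60 + 31.6/3600 = 70 + 0.600000 + 0.008778 = 70.608778
  W → negative
Point 3:
  Lat: 65 + 47/60 + 38.55/3600 = 65.794042
  hemisphere S, so the sign is −
  Lon: 39′ + 58.6″ = 39.97667′; 141 + 39.97667/60 = 141.666278
  hemisphere W, so the sign is −
Point 4:
  φ: 29 + 16.534/60 = 29.275567
  N → positive
  λ: 54.714′ = 0.911900°; total 135.911900
  hemisphere W, so the sign is −
Point 5:
  φ: 70 + 44/60 + 36/3600 = 70.743333
  S ⇒ negate
  λ: 2′ + 25.92″ = 2.43200′; 21 + 2.43200/60 = 21.040533
  W ⇒ negate
Point 6:
  Lat: 23 + 38.7027/60 = 23.645045
  S → negative
  λ: 6.64′ = 0.110667°; total 30.110667
  hemisphere W, so the sign is −

1. -63.41958, -173.73994
2. -54.90806, -70.60878
3. -65.79404, -141.66628
4. 29.27557, -135.91190
5. -70.74333, -21.04053
6. -23.64505, -30.11067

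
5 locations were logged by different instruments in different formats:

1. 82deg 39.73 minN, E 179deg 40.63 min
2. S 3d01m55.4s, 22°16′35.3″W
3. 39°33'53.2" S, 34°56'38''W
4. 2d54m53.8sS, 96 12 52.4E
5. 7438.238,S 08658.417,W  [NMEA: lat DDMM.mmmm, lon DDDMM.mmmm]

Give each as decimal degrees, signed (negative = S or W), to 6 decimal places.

Point 1:
  Lat: 39.73′ = 0.662167°; total 82.6621667
  N → positive
  Longitude: 179 + 40.63/60 = 179.6771667
  E ⇒ keep positive
Point 2:
  Lat: 3 + 1/60 + 55.4/3600 = 3.0320556
  S → negative
  λ: 22° + 16/60 + 35.3/3600 = 22 + 0.266667 + 0.009806 = 22.2764722
  W → negative
Point 3:
  Latitude: 33′ + 53.2″ = 33.88667′; 39 + 33.88667/60 = 39.5647778
  S → negative
  Lon: 34 + 56/60 + 38/3600 = 34.9438889
  W → negative
Point 4:
  Latitude: 2° + 54/60 + 53.8/3600 = 2 + 0.900000 + 0.014944 = 2.9149444
  S → negative
  λ: 96° + 12/60 + 52.4/3600 = 96 + 0.200000 + 0.014556 = 96.2145556
  E → positive
Point 5:
  φ: split at 2 digits → 74° and 38.238′; 74 + 38.238/60 = 74.6373000
  hemisphere S, so the sign is −
  λ: split at 3 digits → 086° and 58.417′; 86 + 58.417/60 = 86.9736167
  hemisphere W, so the sign is −

1. 82.662167, 179.677167
2. -3.032056, -22.276472
3. -39.564778, -34.943889
4. -2.914944, 96.214556
5. -74.637300, -86.973617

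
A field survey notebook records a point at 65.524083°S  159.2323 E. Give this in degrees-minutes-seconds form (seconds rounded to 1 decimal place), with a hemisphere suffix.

65°31′26.7″ S, 159°13′56.3″ E

Latitude: whole degrees 65; 31.44498′ → 31′ and 26.699″
Lon: 0.232300° → 13.93800′; 0.93800 × 60 = 56.280″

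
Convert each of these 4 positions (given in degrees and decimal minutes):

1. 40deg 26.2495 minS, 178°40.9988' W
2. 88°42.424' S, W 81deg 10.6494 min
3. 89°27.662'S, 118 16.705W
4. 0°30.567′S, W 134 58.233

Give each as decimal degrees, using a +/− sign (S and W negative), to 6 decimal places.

1. -40.437492, -178.683313
2. -88.707067, -81.177490
3. -89.461033, -118.278417
4. -0.509450, -134.970550

Point 1:
  Latitude: 40 + 26.2495/60 = 40.4374917
  hemisphere S, so the sign is −
  Lon: 178 + 40.9988/60 = 178.6833133
  hemisphere W, so the sign is −
Point 2:
  φ: 42.424′ = 0.707067°; total 88.7070667
  S → negative
  Longitude: 81 + 10.6494/60 = 81.1774900
  W → negative
Point 3:
  φ: 89 + 27.662/60 = 89.4610333
  S → negative
  Lon: 118 + 16.705/60 = 118.2784167
  W → negative
Point 4:
  Lat: 0 + 30.567/60 = 0.5094500
  S ⇒ negate
  Longitude: 58.233′ = 0.970550°; total 134.9705500
  W ⇒ negate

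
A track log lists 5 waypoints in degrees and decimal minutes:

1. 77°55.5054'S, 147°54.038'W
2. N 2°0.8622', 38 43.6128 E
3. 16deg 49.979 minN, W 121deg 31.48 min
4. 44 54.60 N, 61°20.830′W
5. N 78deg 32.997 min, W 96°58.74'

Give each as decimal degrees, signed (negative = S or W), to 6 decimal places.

1. -77.925090, -147.900633
2. 2.014370, 38.726880
3. 16.832983, -121.524667
4. 44.910000, -61.347167
5. 78.549950, -96.979000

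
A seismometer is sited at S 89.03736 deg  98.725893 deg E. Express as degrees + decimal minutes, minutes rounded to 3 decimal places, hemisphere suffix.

φ: 89° + 0.037360 × 60 = 89° 2.24160′
Lon: 98° + 0.725893 × 60 = 98° 43.55358′

89° 2.242′ S, 98° 43.554′ E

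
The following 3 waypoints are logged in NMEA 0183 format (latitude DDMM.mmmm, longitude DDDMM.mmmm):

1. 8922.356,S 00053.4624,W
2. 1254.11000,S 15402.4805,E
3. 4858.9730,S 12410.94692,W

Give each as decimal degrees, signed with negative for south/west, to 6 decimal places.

1. -89.372600, -0.891040
2. -12.901833, 154.041342
3. -48.982883, -124.182449

Point 1:
  Lat: degrees = first 2 digits = 89, minutes = 22.356; 89 + 22.356/60 = 89.3726000
  hemisphere S, so the sign is −
  Longitude: degrees = first 3 digits = 0, minutes = 53.4624; 0 + 53.4624/60 = 0.8910400
  W ⇒ negate
Point 2:
  Lat: split at 2 digits → 12° and 54.11′; 12 + 54.11/60 = 12.9018333
  S ⇒ negate
  Lon: split at 3 digits → 154° and 2.4805′; 154 + 2.4805/60 = 154.0413417
  E → positive
Point 3:
  Latitude: degrees = first 2 digits = 48, minutes = 58.973; 48 + 58.973/60 = 48.9828833
  hemisphere S, so the sign is −
  Longitude: split at 3 digits → 124° and 10.94692′; 124 + 10.94692/60 = 124.1824487
  W → negative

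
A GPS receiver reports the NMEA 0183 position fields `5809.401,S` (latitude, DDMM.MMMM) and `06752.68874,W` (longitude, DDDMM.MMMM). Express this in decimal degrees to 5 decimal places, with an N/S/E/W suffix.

Lat: degrees = first 2 digits = 58, minutes = 9.401; 58 + 9.401/60 = 58.156683
λ: degrees = first 3 digits = 67, minutes = 52.68874; 67 + 52.68874/60 = 67.878146

58.15668° S, 67.87815° W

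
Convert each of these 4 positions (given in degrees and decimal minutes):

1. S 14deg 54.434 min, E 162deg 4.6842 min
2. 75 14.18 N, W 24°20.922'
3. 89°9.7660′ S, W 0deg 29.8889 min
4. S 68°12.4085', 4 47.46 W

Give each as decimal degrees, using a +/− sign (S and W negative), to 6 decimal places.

Point 1:
  φ: 14 + 54.434/60 = 14.9072333
  S → negative
  λ: 4.6842′ = 0.078070°; total 162.0780700
  E → positive
Point 2:
  Latitude: 75 + 14.18/60 = 75.2363333
  N ⇒ keep positive
  Lon: 24 + 20.922/60 = 24.3487000
  hemisphere W, so the sign is −
Point 3:
  Latitude: 9.766′ = 0.162767°; total 89.1627667
  S → negative
  Longitude: 29.8889′ = 0.498148°; total 0.4981483
  W → negative
Point 4:
  φ: 12.4085′ = 0.206808°; total 68.2068083
  S ⇒ negate
  Lon: 47.46′ = 0.791000°; total 4.7910000
  hemisphere W, so the sign is −

1. -14.907233, 162.078070
2. 75.236333, -24.348700
3. -89.162767, -0.498148
4. -68.206808, -4.791000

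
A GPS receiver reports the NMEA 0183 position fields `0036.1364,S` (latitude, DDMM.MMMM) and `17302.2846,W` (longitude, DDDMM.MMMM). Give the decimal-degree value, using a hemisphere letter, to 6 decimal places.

Latitude: split at 2 digits → 00° and 36.1364′; 0 + 36.1364/60 = 0.6022733
Lon: degrees = first 3 digits = 173, minutes = 2.2846; 173 + 2.2846/60 = 173.0380767

0.602273° S, 173.038077° W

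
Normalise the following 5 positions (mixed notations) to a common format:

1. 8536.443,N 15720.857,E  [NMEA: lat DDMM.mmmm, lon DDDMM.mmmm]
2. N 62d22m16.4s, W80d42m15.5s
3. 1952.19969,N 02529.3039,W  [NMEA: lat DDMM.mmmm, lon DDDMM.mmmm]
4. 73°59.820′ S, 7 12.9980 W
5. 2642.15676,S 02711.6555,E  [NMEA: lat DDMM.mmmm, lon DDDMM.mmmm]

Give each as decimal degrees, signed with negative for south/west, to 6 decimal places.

1. 85.607383, 157.347617
2. 62.371222, -80.704306
3. 19.869995, -25.488398
4. -73.997000, -7.216633
5. -26.702613, 27.194258

Point 1:
  φ: degrees = first 2 digits = 85, minutes = 36.443; 85 + 36.443/60 = 85.6073833
  N ⇒ keep positive
  Longitude: split at 3 digits → 157° and 20.857′; 157 + 20.857/60 = 157.3476167
  E ⇒ keep positive
Point 2:
  Lat: 22′ + 16.4″ = 22.27333′; 62 + 22.27333/60 = 62.3712222
  N → positive
  Lon: 80° + 42/60 + 15.5/3600 = 80 + 0.700000 + 0.004306 = 80.7043056
  W → negative
Point 3:
  φ: split at 2 digits → 19° and 52.19969′; 19 + 52.19969/60 = 19.8699948
  N ⇒ keep positive
  λ: split at 3 digits → 025° and 29.3039′; 25 + 29.3039/60 = 25.4883983
  W → negative
Point 4:
  Lat: 59.82′ = 0.997000°; total 73.9970000
  hemisphere S, so the sign is −
  Lon: 7 + 12.998/60 = 7.2166333
  hemisphere W, so the sign is −
Point 5:
  Lat: degrees = first 2 digits = 26, minutes = 42.15676; 26 + 42.15676/60 = 26.7026127
  hemisphere S, so the sign is −
  λ: degrees = first 3 digits = 27, minutes = 11.6555; 27 + 11.6555/60 = 27.1942583
  E → positive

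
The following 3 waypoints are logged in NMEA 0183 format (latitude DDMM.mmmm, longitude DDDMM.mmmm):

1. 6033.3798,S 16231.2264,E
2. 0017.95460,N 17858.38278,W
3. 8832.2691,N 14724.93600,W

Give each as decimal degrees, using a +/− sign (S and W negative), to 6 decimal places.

1. -60.556330, 162.520440
2. 0.299243, -178.973046
3. 88.537818, -147.415600

Point 1:
  φ: split at 2 digits → 60° and 33.3798′; 60 + 33.3798/60 = 60.5563300
  S → negative
  λ: degrees = first 3 digits = 162, minutes = 31.2264; 162 + 31.2264/60 = 162.5204400
  E → positive
Point 2:
  φ: degrees = first 2 digits = 0, minutes = 17.9546; 0 + 17.9546/60 = 0.2992433
  N ⇒ keep positive
  Lon: degrees = first 3 digits = 178, minutes = 58.38278; 178 + 58.38278/60 = 178.9730463
  W ⇒ negate
Point 3:
  φ: degrees = first 2 digits = 88, minutes = 32.2691; 88 + 32.2691/60 = 88.5378183
  N ⇒ keep positive
  λ: split at 3 digits → 147° and 24.936′; 147 + 24.936/60 = 147.4156000
  W ⇒ negate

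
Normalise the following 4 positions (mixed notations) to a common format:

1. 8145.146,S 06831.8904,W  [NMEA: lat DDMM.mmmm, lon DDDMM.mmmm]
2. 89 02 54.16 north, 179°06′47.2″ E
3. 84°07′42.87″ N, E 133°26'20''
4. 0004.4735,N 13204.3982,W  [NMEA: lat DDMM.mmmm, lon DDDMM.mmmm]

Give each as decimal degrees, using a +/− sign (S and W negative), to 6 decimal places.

Point 1:
  φ: degrees = first 2 digits = 81, minutes = 45.146; 81 + 45.146/60 = 81.7524333
  hemisphere S, so the sign is −
  λ: degrees = first 3 digits = 68, minutes = 31.8904; 68 + 31.8904/60 = 68.5315067
  W → negative
Point 2:
  Latitude: 2′ + 54.16″ = 2.90267′; 89 + 2.90267/60 = 89.0483778
  N ⇒ keep positive
  Longitude: 179° + 6/60 + 47.2/3600 = 179 + 0.100000 + 0.013111 = 179.1131111
  E → positive
Point 3:
  φ: 84° + 7/60 + 42.87/3600 = 84 + 0.116667 + 0.011908 = 84.1285750
  N → positive
  Lon: 133° + 26/60 + 20/3600 = 133 + 0.433333 + 0.005556 = 133.4388889
  E → positive
Point 4:
  Latitude: split at 2 digits → 00° and 4.4735′; 0 + 4.4735/60 = 0.0745583
  N → positive
  Longitude: degrees = first 3 digits = 132, minutes = 4.3982; 132 + 4.3982/60 = 132.0733033
  W → negative

1. -81.752433, -68.531507
2. 89.048378, 179.113111
3. 84.128575, 133.438889
4. 0.074558, -132.073303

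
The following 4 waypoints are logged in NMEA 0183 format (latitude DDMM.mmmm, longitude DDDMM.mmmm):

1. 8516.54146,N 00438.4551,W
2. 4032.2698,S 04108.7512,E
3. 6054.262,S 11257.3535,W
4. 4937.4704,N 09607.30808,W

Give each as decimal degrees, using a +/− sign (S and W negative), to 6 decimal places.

1. 85.275691, -4.640918
2. -40.537830, 41.145853
3. -60.904367, -112.955892
4. 49.624507, -96.121801

Point 1:
  φ: split at 2 digits → 85° and 16.54146′; 85 + 16.54146/60 = 85.2756910
  N ⇒ keep positive
  Lon: degrees = first 3 digits = 4, minutes = 38.4551; 4 + 38.4551/60 = 4.6409183
  W ⇒ negate
Point 2:
  Lat: split at 2 digits → 40° and 32.2698′; 40 + 32.2698/60 = 40.5378300
  hemisphere S, so the sign is −
  Longitude: degrees = first 3 digits = 41, minutes = 8.7512; 41 + 8.7512/60 = 41.1458533
  E → positive
Point 3:
  φ: degrees = first 2 digits = 60, minutes = 54.262; 60 + 54.262/60 = 60.9043667
  S ⇒ negate
  Lon: split at 3 digits → 112° and 57.3535′; 112 + 57.3535/60 = 112.9558917
  W → negative
Point 4:
  φ: split at 2 digits → 49° and 37.4704′; 49 + 37.4704/60 = 49.6245067
  N → positive
  λ: split at 3 digits → 096° and 7.30808′; 96 + 7.30808/60 = 96.1218013
  hemisphere W, so the sign is −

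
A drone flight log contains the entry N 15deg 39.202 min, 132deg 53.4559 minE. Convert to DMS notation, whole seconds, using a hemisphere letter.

15°39′12″ N, 132°53′27″ E

φ: 39.20200′ → 39′ and 0.20200 × 60 = 12.12″
Longitude: 53.45590′ → 53′ and 0.45590 × 60 = 27.35″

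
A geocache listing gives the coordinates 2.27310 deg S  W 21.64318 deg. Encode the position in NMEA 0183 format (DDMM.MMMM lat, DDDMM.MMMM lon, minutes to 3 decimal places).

Latitude: fractional part 0.273100 → 16.38600 minutes
λ: 21° + 0.643180 × 60 = 21° 38.59080′

0216.386,S / 02138.591,W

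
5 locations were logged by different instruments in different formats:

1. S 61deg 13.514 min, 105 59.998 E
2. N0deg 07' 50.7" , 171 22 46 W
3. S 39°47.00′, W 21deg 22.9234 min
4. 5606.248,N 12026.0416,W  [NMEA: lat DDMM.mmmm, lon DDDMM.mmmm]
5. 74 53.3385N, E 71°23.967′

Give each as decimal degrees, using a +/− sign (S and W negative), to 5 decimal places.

Point 1:
  Latitude: 61 + 13.514/60 = 61.225233
  hemisphere S, so the sign is −
  Lon: 59.998′ = 0.999967°; total 105.999967
  E ⇒ keep positive
Point 2:
  Latitude: 0° + 7/60 + 50.7/3600 = 0 + 0.116667 + 0.014083 = 0.130750
  N → positive
  λ: 22′ + 46″ = 22.76667′; 171 + 22.76667/60 = 171.379444
  hemisphere W, so the sign is −
Point 3:
  Latitude: 47′ = 0.783333°; total 39.783333
  S → negative
  λ: 22.9234′ = 0.382057°; total 21.382057
  W ⇒ negate
Point 4:
  Lat: split at 2 digits → 56° and 6.248′; 56 + 6.248/60 = 56.104133
  N → positive
  λ: degrees = first 3 digits = 120, minutes = 26.0416; 120 + 26.0416/60 = 120.434027
  hemisphere W, so the sign is −
Point 5:
  φ: 53.3385′ = 0.888975°; total 74.888975
  N ⇒ keep positive
  Lon: 23.967′ = 0.399450°; total 71.399450
  E → positive

1. -61.22523, 105.99997
2. 0.13075, -171.37944
3. -39.78333, -21.38206
4. 56.10413, -120.43403
5. 74.88898, 71.39945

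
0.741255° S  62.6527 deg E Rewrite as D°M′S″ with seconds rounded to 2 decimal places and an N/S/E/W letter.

Lat: 0.741255° → 44.47530′; 0.47530 × 60 = 28.5180″
Longitude: 0.652700 × 60 = 39.16200′ → 39′, remainder × 60 = 9.7200″

0°44′28.52″ S, 62°39′9.72″ E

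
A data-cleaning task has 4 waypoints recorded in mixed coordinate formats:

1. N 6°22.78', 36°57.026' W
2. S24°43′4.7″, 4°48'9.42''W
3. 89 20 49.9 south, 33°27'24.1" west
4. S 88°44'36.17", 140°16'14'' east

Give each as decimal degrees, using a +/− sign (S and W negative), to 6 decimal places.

1. 6.379667, -36.950433
2. -24.717972, -4.802617
3. -89.347194, -33.456694
4. -88.743381, 140.270556

Point 1:
  Latitude: 22.78′ = 0.379667°; total 6.3796667
  N ⇒ keep positive
  Longitude: 36 + 57.026/60 = 36.9504333
  W ⇒ negate
Point 2:
  Lat: 43′ + 4.7″ = 43.07833′; 24 + 43.07833/60 = 24.7179722
  hemisphere S, so the sign is −
  λ: 4 + 48/60 + 9.42/3600 = 4.8026167
  W ⇒ negate
Point 3:
  φ: 89° + 20/60 + 49.9/3600 = 89 + 0.333333 + 0.013861 = 89.3471944
  S ⇒ negate
  Lon: 33 + 27/60 + 24.1/3600 = 33.4566944
  W → negative
Point 4:
  Lat: 44′ + 36.17″ = 44.60283′; 88 + 44.60283/60 = 88.7433806
  hemisphere S, so the sign is −
  Lon: 16′ + 14″ = 16.23333′; 140 + 16.23333/60 = 140.2705556
  E ⇒ keep positive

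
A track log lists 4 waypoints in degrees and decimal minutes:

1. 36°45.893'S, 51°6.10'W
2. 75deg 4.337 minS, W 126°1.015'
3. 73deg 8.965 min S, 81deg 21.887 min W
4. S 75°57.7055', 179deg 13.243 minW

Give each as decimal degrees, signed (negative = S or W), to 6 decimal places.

1. -36.764883, -51.101667
2. -75.072283, -126.016917
3. -73.149417, -81.364783
4. -75.961758, -179.220717

Point 1:
  Lat: 36 + 45.893/60 = 36.7648833
  hemisphere S, so the sign is −
  Longitude: 51 + 6.1/60 = 51.1016667
  hemisphere W, so the sign is −
Point 2:
  φ: 75 + 4.337/60 = 75.0722833
  S ⇒ negate
  Lon: 1.015′ = 0.016917°; total 126.0169167
  hemisphere W, so the sign is −
Point 3:
  φ: 8.965′ = 0.149417°; total 73.1494167
  S ⇒ negate
  λ: 21.887′ = 0.364783°; total 81.3647833
  W → negative
Point 4:
  Lat: 57.7055′ = 0.961758°; total 75.9617583
  S → negative
  λ: 179 + 13.243/60 = 179.2207167
  W → negative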